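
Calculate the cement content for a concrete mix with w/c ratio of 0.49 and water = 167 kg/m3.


Cement = water / (w/c)
= 167 / 0.49
= 340.8 kg/m3

340.8


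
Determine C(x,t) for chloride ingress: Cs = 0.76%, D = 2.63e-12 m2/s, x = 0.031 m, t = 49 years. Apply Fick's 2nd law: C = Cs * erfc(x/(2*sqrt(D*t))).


t_seconds = 49 * 365.25 * 24 * 3600 = 1546322400.0 s
arg = 0.031 / (2 * sqrt(2.63e-12 * 1546322400.0))
= 0.2431
erfc(0.2431) = 0.731
C = 0.76 * 0.731 = 0.5556%

0.5556


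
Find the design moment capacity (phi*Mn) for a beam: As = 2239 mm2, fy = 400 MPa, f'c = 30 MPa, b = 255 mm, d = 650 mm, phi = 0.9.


a = As * fy / (0.85 * f'c * b)
= 2239 * 400 / (0.85 * 30 * 255)
= 137.7316 mm
Mn = As * fy * (d - a/2) / 10^6
= 520.4638 kN-m
phi*Mn = 0.9 * 520.4638 = 468.42 kN-m

468.42


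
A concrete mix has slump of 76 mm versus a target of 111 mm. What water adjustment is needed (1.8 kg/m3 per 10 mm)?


Difference = 111 - 76 = 35 mm
Water adjustment = 35 * 1.8 / 10 = 6.3 kg/m3

6.3


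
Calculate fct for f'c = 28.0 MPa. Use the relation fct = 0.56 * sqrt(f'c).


fct = 0.56 * sqrt(28.0)
= 0.56 * 5.292
= 2.963 MPa

2.963


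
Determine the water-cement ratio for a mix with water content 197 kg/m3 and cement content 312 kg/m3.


w/c = water / cement
w/c = 197 / 312 = 0.631

0.631


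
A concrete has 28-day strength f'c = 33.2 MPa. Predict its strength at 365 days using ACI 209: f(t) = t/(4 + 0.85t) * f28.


f(365) = 365 / (4 + 0.85 * 365) * 33.2
= 365 / 314.25 * 33.2
= 38.56 MPa

38.56


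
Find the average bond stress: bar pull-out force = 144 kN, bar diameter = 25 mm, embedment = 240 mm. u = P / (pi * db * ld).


u = P / (pi * db * ld)
= 144 * 1000 / (pi * 25 * 240)
= 7.639 MPa

7.639


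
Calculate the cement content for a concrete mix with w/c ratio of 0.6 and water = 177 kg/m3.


Cement = water / (w/c)
= 177 / 0.6
= 295.0 kg/m3

295.0


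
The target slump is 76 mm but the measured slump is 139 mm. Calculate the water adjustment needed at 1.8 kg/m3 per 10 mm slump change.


Difference = 76 - 139 = -63 mm
Water adjustment = -63 * 1.8 / 10 = -11.3 kg/m3

-11.3


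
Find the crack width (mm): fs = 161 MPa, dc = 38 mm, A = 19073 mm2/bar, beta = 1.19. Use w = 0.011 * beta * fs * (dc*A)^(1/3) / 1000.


w = 0.011 * beta * fs * (dc * A)^(1/3) / 1000
= 0.011 * 1.19 * 161 * (38 * 19073)^(1/3) / 1000
= 0.189 mm

0.189


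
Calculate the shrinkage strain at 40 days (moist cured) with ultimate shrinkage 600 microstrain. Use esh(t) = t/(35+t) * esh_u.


esh(40) = 40 / (35 + 40) * 600
= 40 / 75 * 600
= 320.0 microstrain

320.0


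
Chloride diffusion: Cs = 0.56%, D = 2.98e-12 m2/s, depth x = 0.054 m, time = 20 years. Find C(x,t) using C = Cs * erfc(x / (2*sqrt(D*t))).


t_seconds = 20 * 365.25 * 24 * 3600 = 631152000.0 s
arg = 0.054 / (2 * sqrt(2.98e-12 * 631152000.0))
= 0.6226
erfc(0.6226) = 0.3786
C = 0.56 * 0.3786 = 0.212%

0.212


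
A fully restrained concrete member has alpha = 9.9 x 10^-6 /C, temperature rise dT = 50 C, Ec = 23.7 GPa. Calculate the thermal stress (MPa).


sigma = alpha * dT * Ec
= 9.9e-6 * 50 * 23.7 * 1000
= 11.731 MPa

11.731


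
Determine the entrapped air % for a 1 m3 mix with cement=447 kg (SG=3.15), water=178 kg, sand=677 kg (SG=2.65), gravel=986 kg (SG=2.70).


Vol cement = 447 / (3.15 * 1000) = 0.141905 m3
Vol water = 178 / 1000 = 0.178 m3
Vol sand = 677 / (2.65 * 1000) = 0.255472 m3
Vol gravel = 986 / (2.70 * 1000) = 0.365185 m3
Total solid + water volume = 0.940562 m3
Air = (1 - 0.940562) * 100 = 5.94%

5.94


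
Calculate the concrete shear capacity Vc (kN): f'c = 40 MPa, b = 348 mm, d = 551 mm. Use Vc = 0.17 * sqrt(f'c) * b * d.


Vc = 0.17 * sqrt(40) * 348 * 551 / 1000
= 206.16 kN

206.16


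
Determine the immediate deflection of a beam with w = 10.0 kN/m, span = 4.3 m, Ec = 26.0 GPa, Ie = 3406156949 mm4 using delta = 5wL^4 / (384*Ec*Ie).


Convert: L = 4.3 m = 4300 mm, Ec = 26.0 GPa = 26000 MPa
delta = 5 * 10.0 * 4300^4 / (384 * 26000 * 3406156949)
= 0.5 mm

0.5


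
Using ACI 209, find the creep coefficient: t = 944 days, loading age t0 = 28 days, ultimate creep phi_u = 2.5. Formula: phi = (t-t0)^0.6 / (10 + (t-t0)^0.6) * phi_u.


dt = 944 - 28 = 916
phi = 916^0.6 / (10 + 916^0.6) * 2.5
= 2.142

2.142


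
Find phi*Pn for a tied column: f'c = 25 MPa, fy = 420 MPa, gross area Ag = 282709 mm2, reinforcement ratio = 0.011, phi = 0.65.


Ast = rho * Ag = 0.011 * 282709 = 3109.799 mm2
phi*Pn = 0.65 * 0.80 * (0.85 * 25 * (282709 - 3109.799) + 420 * 3109.799) / 1000
= 3768.75 kN

3768.75


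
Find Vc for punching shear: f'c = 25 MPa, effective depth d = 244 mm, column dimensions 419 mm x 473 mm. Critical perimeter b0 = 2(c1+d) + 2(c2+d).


b0 = 2*(419 + 244) + 2*(473 + 244) = 2760 mm
Vc = 0.33 * sqrt(25) * 2760 * 244 / 1000
= 1111.18 kN

1111.18


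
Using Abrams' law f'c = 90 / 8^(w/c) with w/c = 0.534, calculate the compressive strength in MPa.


f'c = 90 / 8^0.534
= 90 / 3.036
= 29.65 MPa

29.65


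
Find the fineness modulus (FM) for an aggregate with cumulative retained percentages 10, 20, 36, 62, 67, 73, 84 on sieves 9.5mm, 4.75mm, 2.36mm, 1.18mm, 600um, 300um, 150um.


FM = sum(cumulative % retained) / 100
= 352 / 100
= 3.52

3.52


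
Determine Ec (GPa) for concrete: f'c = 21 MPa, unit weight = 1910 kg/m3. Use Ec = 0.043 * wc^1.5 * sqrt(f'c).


Ec = 0.043 * 1910^1.5 * sqrt(21) / 1000
= 16.45 GPa

16.45


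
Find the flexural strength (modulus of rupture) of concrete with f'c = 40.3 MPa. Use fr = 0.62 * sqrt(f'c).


fr = 0.62 * sqrt(40.3)
= 3.936 MPa

3.936


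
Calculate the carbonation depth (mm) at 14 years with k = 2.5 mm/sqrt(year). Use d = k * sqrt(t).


depth = k * sqrt(t)
= 2.5 * sqrt(14)
= 9.35 mm

9.35


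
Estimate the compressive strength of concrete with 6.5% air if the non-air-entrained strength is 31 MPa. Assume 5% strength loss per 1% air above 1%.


Strength loss = (6.5 - 1) * 5 = 27.5%
f'c = 31 * (1 - 27.5/100)
= 22.47 MPa

22.47


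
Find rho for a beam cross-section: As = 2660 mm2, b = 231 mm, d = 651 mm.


rho = As / (b * d)
= 2660 / (231 * 651)
= 0.0177

0.0177


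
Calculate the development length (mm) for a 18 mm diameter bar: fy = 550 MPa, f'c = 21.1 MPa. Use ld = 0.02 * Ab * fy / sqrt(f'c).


Ab = pi * 18^2 / 4 = 254.469 mm2
ld = 0.02 * 254.469 * 550 / sqrt(21.1)
= 609.4 mm

609.4


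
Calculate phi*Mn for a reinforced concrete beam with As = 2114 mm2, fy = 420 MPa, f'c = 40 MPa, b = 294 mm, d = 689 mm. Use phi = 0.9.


a = As * fy / (0.85 * f'c * b)
= 2114 * 420 / (0.85 * 40 * 294)
= 88.8235 mm
Mn = As * fy * (d - a/2) / 10^6
= 572.317 kN-m
phi*Mn = 0.9 * 572.317 = 515.09 kN-m

515.09


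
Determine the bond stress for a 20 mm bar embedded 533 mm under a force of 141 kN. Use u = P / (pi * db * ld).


u = P / (pi * db * ld)
= 141 * 1000 / (pi * 20 * 533)
= 4.21 MPa

4.21


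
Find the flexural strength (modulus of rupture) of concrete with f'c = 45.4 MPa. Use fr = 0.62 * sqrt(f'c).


fr = 0.62 * sqrt(45.4)
= 4.178 MPa

4.178


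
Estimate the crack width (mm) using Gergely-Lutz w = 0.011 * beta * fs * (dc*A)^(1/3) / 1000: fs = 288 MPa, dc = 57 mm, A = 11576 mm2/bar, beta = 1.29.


w = 0.011 * beta * fs * (dc * A)^(1/3) / 1000
= 0.011 * 1.29 * 288 * (57 * 11576)^(1/3) / 1000
= 0.356 mm

0.356


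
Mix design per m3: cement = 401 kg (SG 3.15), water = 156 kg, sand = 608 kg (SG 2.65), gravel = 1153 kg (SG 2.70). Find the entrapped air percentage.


Vol cement = 401 / (3.15 * 1000) = 0.127302 m3
Vol water = 156 / 1000 = 0.156 m3
Vol sand = 608 / (2.65 * 1000) = 0.229434 m3
Vol gravel = 1153 / (2.70 * 1000) = 0.427037 m3
Total solid + water volume = 0.939773 m3
Air = (1 - 0.939773) * 100 = 6.02%

6.02


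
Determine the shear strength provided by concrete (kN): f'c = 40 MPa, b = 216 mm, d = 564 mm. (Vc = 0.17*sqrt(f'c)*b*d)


Vc = 0.17 * sqrt(40) * 216 * 564 / 1000
= 130.98 kN

130.98


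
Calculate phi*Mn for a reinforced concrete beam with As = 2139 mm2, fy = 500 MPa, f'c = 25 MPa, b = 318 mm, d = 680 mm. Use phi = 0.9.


a = As * fy / (0.85 * f'c * b)
= 2139 * 500 / (0.85 * 25 * 318)
= 158.2686 mm
Mn = As * fy * (d - a/2) / 10^6
= 642.6259 kN-m
phi*Mn = 0.9 * 642.6259 = 578.36 kN-m

578.36


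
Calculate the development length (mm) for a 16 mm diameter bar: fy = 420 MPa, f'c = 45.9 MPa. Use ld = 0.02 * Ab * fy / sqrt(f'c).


Ab = pi * 16^2 / 4 = 201.062 mm2
ld = 0.02 * 201.062 * 420 / sqrt(45.9)
= 249.3 mm

249.3


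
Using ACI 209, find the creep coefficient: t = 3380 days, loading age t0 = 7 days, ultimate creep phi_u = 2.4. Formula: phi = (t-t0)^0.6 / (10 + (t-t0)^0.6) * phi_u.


dt = 3380 - 7 = 3373
phi = 3373^0.6 / (10 + 3373^0.6) * 2.4
= 2.23

2.23


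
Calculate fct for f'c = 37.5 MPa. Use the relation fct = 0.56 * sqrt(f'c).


fct = 0.56 * sqrt(37.5)
= 0.56 * 6.124
= 3.429 MPa

3.429


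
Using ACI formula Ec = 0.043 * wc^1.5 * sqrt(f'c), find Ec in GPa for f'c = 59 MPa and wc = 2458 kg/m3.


Ec = 0.043 * 2458^1.5 * sqrt(59) / 1000
= 40.25 GPa

40.25


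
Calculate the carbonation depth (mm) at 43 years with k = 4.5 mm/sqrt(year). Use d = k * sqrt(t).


depth = k * sqrt(t)
= 4.5 * sqrt(43)
= 29.51 mm

29.51


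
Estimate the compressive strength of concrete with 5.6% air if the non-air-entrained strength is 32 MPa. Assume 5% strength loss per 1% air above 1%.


Strength loss = (5.6 - 1) * 5 = 23.0%
f'c = 32 * (1 - 23.0/100)
= 24.64 MPa

24.64


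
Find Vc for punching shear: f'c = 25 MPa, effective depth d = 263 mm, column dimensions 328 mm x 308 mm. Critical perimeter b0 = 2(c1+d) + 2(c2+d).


b0 = 2*(328 + 263) + 2*(308 + 263) = 2324 mm
Vc = 0.33 * sqrt(25) * 2324 * 263 / 1000
= 1008.5 kN

1008.5


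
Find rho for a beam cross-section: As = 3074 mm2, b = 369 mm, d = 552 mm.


rho = As / (b * d)
= 3074 / (369 * 552)
= 0.0151

0.0151


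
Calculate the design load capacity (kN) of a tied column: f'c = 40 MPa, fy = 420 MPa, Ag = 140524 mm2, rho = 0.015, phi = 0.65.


Ast = rho * Ag = 0.015 * 140524 = 2107.86 mm2
phi*Pn = 0.65 * 0.80 * (0.85 * 40 * (140524 - 2107.86) + 420 * 2107.86) / 1000
= 2907.55 kN

2907.55


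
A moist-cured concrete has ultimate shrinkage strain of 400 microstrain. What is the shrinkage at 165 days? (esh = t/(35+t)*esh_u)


esh(165) = 165 / (35 + 165) * 400
= 165 / 200 * 400
= 330.0 microstrain

330.0


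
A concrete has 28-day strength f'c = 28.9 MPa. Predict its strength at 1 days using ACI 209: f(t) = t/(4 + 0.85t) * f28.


f(1) = 1 / (4 + 0.85 * 1) * 28.9
= 1 / 4.85 * 28.9
= 5.96 MPa

5.96


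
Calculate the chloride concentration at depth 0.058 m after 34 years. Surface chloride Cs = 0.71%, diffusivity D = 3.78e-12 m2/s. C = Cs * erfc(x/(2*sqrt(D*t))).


t_seconds = 34 * 365.25 * 24 * 3600 = 1072958400.0 s
arg = 0.058 / (2 * sqrt(3.78e-12 * 1072958400.0))
= 0.4554
erfc(0.4554) = 0.5196
C = 0.71 * 0.5196 = 0.3689%

0.3689


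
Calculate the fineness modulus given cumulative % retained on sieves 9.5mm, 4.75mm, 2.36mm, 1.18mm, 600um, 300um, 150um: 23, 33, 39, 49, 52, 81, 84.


FM = sum(cumulative % retained) / 100
= 361 / 100
= 3.61

3.61


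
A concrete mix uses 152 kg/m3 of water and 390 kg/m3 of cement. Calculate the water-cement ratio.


w/c = water / cement
w/c = 152 / 390 = 0.39

0.39


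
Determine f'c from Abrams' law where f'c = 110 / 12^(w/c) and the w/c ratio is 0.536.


f'c = 110 / 12^0.536
= 110 / 3.788
= 29.04 MPa

29.04


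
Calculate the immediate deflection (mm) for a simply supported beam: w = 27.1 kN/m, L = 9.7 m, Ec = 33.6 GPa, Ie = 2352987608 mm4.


Convert: L = 9.7 m = 9700 mm, Ec = 33.6 GPa = 33600 MPa
delta = 5 * 27.1 * 9700^4 / (384 * 33600 * 2352987608)
= 39.51 mm

39.51


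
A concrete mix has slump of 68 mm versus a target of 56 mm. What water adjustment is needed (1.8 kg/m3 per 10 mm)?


Difference = 56 - 68 = -12 mm
Water adjustment = -12 * 1.8 / 10 = -2.2 kg/m3

-2.2


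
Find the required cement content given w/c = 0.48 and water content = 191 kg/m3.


Cement = water / (w/c)
= 191 / 0.48
= 397.9 kg/m3

397.9


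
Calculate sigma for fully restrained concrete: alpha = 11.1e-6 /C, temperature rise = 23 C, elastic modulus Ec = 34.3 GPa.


sigma = alpha * dT * Ec
= 11.1e-6 * 23 * 34.3 * 1000
= 8.757 MPa

8.757


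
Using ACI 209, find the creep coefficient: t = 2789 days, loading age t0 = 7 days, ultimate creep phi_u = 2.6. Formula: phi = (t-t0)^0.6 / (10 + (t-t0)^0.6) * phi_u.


dt = 2789 - 7 = 2782
phi = 2782^0.6 / (10 + 2782^0.6) * 2.6
= 2.395

2.395


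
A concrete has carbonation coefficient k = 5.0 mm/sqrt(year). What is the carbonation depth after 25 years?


depth = k * sqrt(t)
= 5.0 * sqrt(25)
= 25.0 mm

25.0


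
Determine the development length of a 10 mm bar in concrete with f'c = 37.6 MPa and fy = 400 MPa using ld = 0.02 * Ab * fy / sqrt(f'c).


Ab = pi * 10^2 / 4 = 78.54 mm2
ld = 0.02 * 78.54 * 400 / sqrt(37.6)
= 102.5 mm

102.5


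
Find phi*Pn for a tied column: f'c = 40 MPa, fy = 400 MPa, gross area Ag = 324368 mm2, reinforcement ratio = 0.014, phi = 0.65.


Ast = rho * Ag = 0.014 * 324368 = 4541.152 mm2
phi*Pn = 0.65 * 0.80 * (0.85 * 40 * (324368 - 4541.152) + 400 * 4541.152) / 1000
= 6599.1 kN

6599.1


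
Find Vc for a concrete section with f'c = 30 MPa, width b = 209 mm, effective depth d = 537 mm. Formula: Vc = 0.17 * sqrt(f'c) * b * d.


Vc = 0.17 * sqrt(30) * 209 * 537 / 1000
= 104.5 kN

104.5


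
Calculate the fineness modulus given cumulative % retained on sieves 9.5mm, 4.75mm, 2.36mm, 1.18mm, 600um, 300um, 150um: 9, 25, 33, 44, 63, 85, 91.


FM = sum(cumulative % retained) / 100
= 350 / 100
= 3.5

3.5


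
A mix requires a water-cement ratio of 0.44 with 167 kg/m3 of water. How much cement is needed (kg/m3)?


Cement = water / (w/c)
= 167 / 0.44
= 379.5 kg/m3

379.5


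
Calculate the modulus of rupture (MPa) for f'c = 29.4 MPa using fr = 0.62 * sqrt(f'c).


fr = 0.62 * sqrt(29.4)
= 3.362 MPa

3.362


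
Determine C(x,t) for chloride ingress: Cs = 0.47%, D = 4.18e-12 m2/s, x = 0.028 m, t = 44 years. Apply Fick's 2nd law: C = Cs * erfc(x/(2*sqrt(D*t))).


t_seconds = 44 * 365.25 * 24 * 3600 = 1388534400.0 s
arg = 0.028 / (2 * sqrt(4.18e-12 * 1388534400.0))
= 0.1838
erfc(0.1838) = 0.795
C = 0.47 * 0.795 = 0.3736%

0.3736


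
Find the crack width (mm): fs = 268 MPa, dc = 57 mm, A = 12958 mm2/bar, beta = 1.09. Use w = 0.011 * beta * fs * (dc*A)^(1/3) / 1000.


w = 0.011 * beta * fs * (dc * A)^(1/3) / 1000
= 0.011 * 1.09 * 268 * (57 * 12958)^(1/3) / 1000
= 0.29 mm

0.29


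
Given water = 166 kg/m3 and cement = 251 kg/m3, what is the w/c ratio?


w/c = water / cement
w/c = 166 / 251 = 0.661

0.661


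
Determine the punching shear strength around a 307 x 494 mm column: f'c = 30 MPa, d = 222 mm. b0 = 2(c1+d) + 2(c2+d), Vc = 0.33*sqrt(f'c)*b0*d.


b0 = 2*(307 + 222) + 2*(494 + 222) = 2490 mm
Vc = 0.33 * sqrt(30) * 2490 * 222 / 1000
= 999.14 kN

999.14


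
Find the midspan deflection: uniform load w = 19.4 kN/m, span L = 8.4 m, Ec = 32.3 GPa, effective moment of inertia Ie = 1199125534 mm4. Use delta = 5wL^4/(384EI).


Convert: L = 8.4 m = 8400 mm, Ec = 32.3 GPa = 32300 MPa
delta = 5 * 19.4 * 8400^4 / (384 * 32300 * 1199125534)
= 32.47 mm

32.47


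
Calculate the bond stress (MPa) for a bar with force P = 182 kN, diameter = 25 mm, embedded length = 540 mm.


u = P / (pi * db * ld)
= 182 * 1000 / (pi * 25 * 540)
= 4.291 MPa

4.291


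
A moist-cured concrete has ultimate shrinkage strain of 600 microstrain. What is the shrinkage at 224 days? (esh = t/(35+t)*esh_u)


esh(224) = 224 / (35 + 224) * 600
= 224 / 259 * 600
= 518.9 microstrain

518.9


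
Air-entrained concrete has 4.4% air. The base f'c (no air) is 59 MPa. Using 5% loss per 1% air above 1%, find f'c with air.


Strength loss = (4.4 - 1) * 5 = 17.0%
f'c = 59 * (1 - 17.0/100)
= 48.97 MPa

48.97


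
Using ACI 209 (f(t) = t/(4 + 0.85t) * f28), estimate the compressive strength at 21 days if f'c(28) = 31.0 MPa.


f(21) = 21 / (4 + 0.85 * 21) * 31.0
= 21 / 21.85 * 31.0
= 29.79 MPa

29.79


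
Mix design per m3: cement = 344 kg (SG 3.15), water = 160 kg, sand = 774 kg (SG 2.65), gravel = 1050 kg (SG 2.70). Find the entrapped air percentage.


Vol cement = 344 / (3.15 * 1000) = 0.109206 m3
Vol water = 160 / 1000 = 0.16 m3
Vol sand = 774 / (2.65 * 1000) = 0.292075 m3
Vol gravel = 1050 / (2.70 * 1000) = 0.388889 m3
Total solid + water volume = 0.950171 m3
Air = (1 - 0.950171) * 100 = 4.98%

4.98


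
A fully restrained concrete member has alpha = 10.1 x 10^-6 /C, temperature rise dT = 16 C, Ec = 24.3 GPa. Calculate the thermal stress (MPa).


sigma = alpha * dT * Ec
= 10.1e-6 * 16 * 24.3 * 1000
= 3.927 MPa

3.927


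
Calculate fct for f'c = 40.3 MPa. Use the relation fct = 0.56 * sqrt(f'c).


fct = 0.56 * sqrt(40.3)
= 0.56 * 6.348
= 3.555 MPa

3.555


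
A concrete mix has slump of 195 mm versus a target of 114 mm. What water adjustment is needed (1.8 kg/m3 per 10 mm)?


Difference = 114 - 195 = -81 mm
Water adjustment = -81 * 1.8 / 10 = -14.6 kg/m3

-14.6


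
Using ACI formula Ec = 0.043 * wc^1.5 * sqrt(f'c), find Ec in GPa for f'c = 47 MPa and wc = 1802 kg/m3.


Ec = 0.043 * 1802^1.5 * sqrt(47) / 1000
= 22.55 GPa

22.55


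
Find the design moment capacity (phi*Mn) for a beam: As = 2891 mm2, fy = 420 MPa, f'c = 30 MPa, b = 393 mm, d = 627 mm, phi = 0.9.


a = As * fy / (0.85 * f'c * b)
= 2891 * 420 / (0.85 * 30 * 393)
= 121.1615 mm
Mn = As * fy * (d - a/2) / 10^6
= 687.7576 kN-m
phi*Mn = 0.9 * 687.7576 = 618.98 kN-m

618.98


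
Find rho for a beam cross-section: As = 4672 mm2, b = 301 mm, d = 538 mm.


rho = As / (b * d)
= 4672 / (301 * 538)
= 0.0289

0.0289


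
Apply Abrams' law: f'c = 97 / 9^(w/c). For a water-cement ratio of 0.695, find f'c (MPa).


f'c = 97 / 9^0.695
= 97 / 4.605
= 21.07 MPa

21.07


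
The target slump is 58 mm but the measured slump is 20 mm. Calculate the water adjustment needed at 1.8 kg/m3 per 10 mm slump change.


Difference = 58 - 20 = 38 mm
Water adjustment = 38 * 1.8 / 10 = 6.8 kg/m3

6.8


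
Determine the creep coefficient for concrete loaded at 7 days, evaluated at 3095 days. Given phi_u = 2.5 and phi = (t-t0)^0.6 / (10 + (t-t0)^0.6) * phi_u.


dt = 3095 - 7 = 3088
phi = 3088^0.6 / (10 + 3088^0.6) * 2.5
= 2.314

2.314


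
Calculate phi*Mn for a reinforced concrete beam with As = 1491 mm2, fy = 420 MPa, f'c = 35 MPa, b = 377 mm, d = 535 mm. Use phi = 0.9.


a = As * fy / (0.85 * f'c * b)
= 1491 * 420 / (0.85 * 35 * 377)
= 55.834 mm
Mn = As * fy * (d - a/2) / 10^6
= 317.5455 kN-m
phi*Mn = 0.9 * 317.5455 = 285.79 kN-m

285.79


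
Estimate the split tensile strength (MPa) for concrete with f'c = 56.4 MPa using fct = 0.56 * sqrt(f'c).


fct = 0.56 * sqrt(56.4)
= 0.56 * 7.51
= 4.206 MPa

4.206


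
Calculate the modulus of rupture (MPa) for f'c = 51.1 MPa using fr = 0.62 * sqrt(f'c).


fr = 0.62 * sqrt(51.1)
= 4.432 MPa

4.432


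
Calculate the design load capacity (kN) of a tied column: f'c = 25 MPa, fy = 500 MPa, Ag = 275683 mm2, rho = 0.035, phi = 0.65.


Ast = rho * Ag = 0.035 * 275683 = 9648.905 mm2
phi*Pn = 0.65 * 0.80 * (0.85 * 25 * (275683 - 9648.905) + 500 * 9648.905) / 1000
= 5448.39 kN

5448.39


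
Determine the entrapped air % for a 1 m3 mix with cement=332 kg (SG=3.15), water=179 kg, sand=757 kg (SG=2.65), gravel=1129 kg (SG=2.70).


Vol cement = 332 / (3.15 * 1000) = 0.105397 m3
Vol water = 179 / 1000 = 0.179 m3
Vol sand = 757 / (2.65 * 1000) = 0.28566 m3
Vol gravel = 1129 / (2.70 * 1000) = 0.418148 m3
Total solid + water volume = 0.988205 m3
Air = (1 - 0.988205) * 100 = 1.18%

1.18


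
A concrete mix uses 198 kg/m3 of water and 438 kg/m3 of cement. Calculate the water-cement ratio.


w/c = water / cement
w/c = 198 / 438 = 0.452

0.452


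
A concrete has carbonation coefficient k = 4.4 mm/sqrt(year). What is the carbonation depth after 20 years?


depth = k * sqrt(t)
= 4.4 * sqrt(20)
= 19.68 mm

19.68


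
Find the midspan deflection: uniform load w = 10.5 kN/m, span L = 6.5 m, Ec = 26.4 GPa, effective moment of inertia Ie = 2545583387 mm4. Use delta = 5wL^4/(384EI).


Convert: L = 6.5 m = 6500 mm, Ec = 26.4 GPa = 26400 MPa
delta = 5 * 10.5 * 6500^4 / (384 * 26400 * 2545583387)
= 3.63 mm

3.63


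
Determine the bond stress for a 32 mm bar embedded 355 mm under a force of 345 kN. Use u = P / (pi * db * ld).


u = P / (pi * db * ld)
= 345 * 1000 / (pi * 32 * 355)
= 9.667 MPa

9.667


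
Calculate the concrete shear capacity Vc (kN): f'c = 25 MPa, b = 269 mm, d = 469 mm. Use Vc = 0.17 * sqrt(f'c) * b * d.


Vc = 0.17 * sqrt(25) * 269 * 469 / 1000
= 107.24 kN

107.24


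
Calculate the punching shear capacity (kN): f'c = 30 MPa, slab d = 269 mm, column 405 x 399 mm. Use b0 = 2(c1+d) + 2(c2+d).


b0 = 2*(405 + 269) + 2*(399 + 269) = 2684 mm
Vc = 0.33 * sqrt(30) * 2684 * 269 / 1000
= 1305.0 kN

1305.0


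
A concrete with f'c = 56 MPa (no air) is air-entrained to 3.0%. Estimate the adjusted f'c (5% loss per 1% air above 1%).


Strength loss = (3.0 - 1) * 5 = 10.0%
f'c = 56 * (1 - 10.0/100)
= 50.4 MPa

50.4


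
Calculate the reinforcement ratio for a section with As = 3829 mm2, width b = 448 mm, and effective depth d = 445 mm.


rho = As / (b * d)
= 3829 / (448 * 445)
= 0.0192

0.0192


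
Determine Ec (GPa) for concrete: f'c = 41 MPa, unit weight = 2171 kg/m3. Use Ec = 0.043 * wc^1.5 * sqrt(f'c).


Ec = 0.043 * 2171^1.5 * sqrt(41) / 1000
= 27.85 GPa

27.85


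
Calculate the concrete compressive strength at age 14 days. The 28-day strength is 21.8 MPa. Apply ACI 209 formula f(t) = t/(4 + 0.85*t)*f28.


f(14) = 14 / (4 + 0.85 * 14) * 21.8
= 14 / 15.9 * 21.8
= 19.19 MPa

19.19


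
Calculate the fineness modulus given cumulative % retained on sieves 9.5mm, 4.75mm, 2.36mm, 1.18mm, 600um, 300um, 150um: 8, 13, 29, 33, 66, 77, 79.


FM = sum(cumulative % retained) / 100
= 305 / 100
= 3.05

3.05


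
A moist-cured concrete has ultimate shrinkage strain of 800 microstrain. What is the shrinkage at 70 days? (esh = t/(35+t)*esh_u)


esh(70) = 70 / (35 + 70) * 800
= 70 / 105 * 800
= 533.3 microstrain

533.3


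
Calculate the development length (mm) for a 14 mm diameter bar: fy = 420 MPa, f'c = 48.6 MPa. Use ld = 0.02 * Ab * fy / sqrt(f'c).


Ab = pi * 14^2 / 4 = 153.938 mm2
ld = 0.02 * 153.938 * 420 / sqrt(48.6)
= 185.5 mm

185.5


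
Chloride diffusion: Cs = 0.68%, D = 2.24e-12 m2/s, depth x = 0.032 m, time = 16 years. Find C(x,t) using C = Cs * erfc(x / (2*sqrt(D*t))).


t_seconds = 16 * 365.25 * 24 * 3600 = 504921600.0 s
arg = 0.032 / (2 * sqrt(2.24e-12 * 504921600.0))
= 0.4758
erfc(0.4758) = 0.5011
C = 0.68 * 0.5011 = 0.3407%

0.3407


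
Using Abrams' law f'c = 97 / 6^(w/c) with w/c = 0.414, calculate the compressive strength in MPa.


f'c = 97 / 6^0.414
= 97 / 2.1
= 46.2 MPa

46.2


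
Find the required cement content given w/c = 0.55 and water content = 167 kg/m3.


Cement = water / (w/c)
= 167 / 0.55
= 303.6 kg/m3

303.6


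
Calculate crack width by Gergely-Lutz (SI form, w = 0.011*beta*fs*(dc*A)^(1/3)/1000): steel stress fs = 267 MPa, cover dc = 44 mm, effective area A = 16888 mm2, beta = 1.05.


w = 0.011 * beta * fs * (dc * A)^(1/3) / 1000
= 0.011 * 1.05 * 267 * (44 * 16888)^(1/3) / 1000
= 0.279 mm

0.279


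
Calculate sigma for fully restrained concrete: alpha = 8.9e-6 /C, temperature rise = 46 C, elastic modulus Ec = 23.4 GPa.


sigma = alpha * dT * Ec
= 8.9e-6 * 46 * 23.4 * 1000
= 9.58 MPa

9.58


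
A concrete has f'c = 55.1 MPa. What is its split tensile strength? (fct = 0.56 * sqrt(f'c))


fct = 0.56 * sqrt(55.1)
= 0.56 * 7.423
= 4.157 MPa

4.157


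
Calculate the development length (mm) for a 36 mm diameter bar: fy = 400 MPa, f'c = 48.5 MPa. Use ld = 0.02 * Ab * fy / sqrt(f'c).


Ab = pi * 36^2 / 4 = 1017.876 mm2
ld = 0.02 * 1017.876 * 400 / sqrt(48.5)
= 1169.3 mm

1169.3


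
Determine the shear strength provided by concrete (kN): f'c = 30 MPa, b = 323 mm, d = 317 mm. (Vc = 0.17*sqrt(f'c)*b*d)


Vc = 0.17 * sqrt(30) * 323 * 317 / 1000
= 95.34 kN

95.34


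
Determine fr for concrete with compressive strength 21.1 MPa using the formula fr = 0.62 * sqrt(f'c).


fr = 0.62 * sqrt(21.1)
= 2.848 MPa

2.848


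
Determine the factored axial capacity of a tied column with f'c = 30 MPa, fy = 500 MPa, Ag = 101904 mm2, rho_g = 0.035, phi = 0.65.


Ast = rho * Ag = 0.035 * 101904 = 3566.64 mm2
phi*Pn = 0.65 * 0.80 * (0.85 * 30 * (101904 - 3566.64) + 500 * 3566.64) / 1000
= 2231.28 kN

2231.28


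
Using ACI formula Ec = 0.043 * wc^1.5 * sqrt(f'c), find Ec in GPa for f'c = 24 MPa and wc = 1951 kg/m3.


Ec = 0.043 * 1951^1.5 * sqrt(24) / 1000
= 18.15 GPa

18.15


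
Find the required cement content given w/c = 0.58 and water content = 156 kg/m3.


Cement = water / (w/c)
= 156 / 0.58
= 269.0 kg/m3

269.0


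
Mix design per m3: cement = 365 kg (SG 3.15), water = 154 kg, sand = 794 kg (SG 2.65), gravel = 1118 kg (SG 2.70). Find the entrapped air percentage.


Vol cement = 365 / (3.15 * 1000) = 0.115873 m3
Vol water = 154 / 1000 = 0.154 m3
Vol sand = 794 / (2.65 * 1000) = 0.299623 m3
Vol gravel = 1118 / (2.70 * 1000) = 0.414074 m3
Total solid + water volume = 0.98357 m3
Air = (1 - 0.98357) * 100 = 1.64%

1.64


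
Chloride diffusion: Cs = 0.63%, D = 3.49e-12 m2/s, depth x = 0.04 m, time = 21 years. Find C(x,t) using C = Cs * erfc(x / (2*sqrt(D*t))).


t_seconds = 21 * 365.25 * 24 * 3600 = 662709600.0 s
arg = 0.04 / (2 * sqrt(3.49e-12 * 662709600.0))
= 0.4159
erfc(0.4159) = 0.5564
C = 0.63 * 0.5564 = 0.3506%

0.3506


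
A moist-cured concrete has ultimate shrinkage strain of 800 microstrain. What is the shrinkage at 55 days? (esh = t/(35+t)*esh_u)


esh(55) = 55 / (35 + 55) * 800
= 55 / 90 * 800
= 488.9 microstrain

488.9


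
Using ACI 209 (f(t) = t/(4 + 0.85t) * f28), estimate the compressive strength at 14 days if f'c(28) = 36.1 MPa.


f(14) = 14 / (4 + 0.85 * 14) * 36.1
= 14 / 15.9 * 36.1
= 31.79 MPa

31.79


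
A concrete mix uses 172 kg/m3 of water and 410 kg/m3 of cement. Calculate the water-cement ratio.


w/c = water / cement
w/c = 172 / 410 = 0.42

0.42


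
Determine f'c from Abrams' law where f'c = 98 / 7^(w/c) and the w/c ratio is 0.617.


f'c = 98 / 7^0.617
= 98 / 3.322
= 29.5 MPa

29.5


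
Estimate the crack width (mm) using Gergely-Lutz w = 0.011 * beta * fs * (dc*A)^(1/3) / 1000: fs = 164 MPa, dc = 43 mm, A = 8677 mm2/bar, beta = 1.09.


w = 0.011 * beta * fs * (dc * A)^(1/3) / 1000
= 0.011 * 1.09 * 164 * (43 * 8677)^(1/3) / 1000
= 0.142 mm

0.142


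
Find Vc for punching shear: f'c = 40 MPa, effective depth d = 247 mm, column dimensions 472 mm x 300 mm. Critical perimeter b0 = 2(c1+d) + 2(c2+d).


b0 = 2*(472 + 247) + 2*(300 + 247) = 2532 mm
Vc = 0.33 * sqrt(40) * 2532 * 247 / 1000
= 1305.28 kN

1305.28


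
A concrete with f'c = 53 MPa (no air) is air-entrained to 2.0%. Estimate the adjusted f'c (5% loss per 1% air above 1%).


Strength loss = (2.0 - 1) * 5 = 5.0%
f'c = 53 * (1 - 5.0/100)
= 50.35 MPa

50.35


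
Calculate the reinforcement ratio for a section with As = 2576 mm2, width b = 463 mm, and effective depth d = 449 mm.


rho = As / (b * d)
= 2576 / (463 * 449)
= 0.0124

0.0124


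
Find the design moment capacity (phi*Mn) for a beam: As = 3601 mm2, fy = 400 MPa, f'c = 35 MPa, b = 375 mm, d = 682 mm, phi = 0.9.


a = As * fy / (0.85 * f'c * b)
= 3601 * 400 / (0.85 * 35 * 375)
= 129.1115 mm
Mn = As * fy * (d - a/2) / 10^6
= 889.3667 kN-m
phi*Mn = 0.9 * 889.3667 = 800.43 kN-m

800.43


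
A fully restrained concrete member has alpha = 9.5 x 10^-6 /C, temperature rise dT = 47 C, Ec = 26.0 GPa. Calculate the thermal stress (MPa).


sigma = alpha * dT * Ec
= 9.5e-6 * 47 * 26.0 * 1000
= 11.609 MPa

11.609


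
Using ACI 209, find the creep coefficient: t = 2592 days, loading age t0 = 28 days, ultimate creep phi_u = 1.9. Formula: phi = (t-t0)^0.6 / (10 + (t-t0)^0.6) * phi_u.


dt = 2592 - 28 = 2564
phi = 2564^0.6 / (10 + 2564^0.6) * 1.9
= 1.743

1.743


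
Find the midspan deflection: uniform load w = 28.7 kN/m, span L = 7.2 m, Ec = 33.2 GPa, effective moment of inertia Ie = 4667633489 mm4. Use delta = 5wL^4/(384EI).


Convert: L = 7.2 m = 7200 mm, Ec = 33.2 GPa = 33200 MPa
delta = 5 * 28.7 * 7200^4 / (384 * 33200 * 4667633489)
= 6.48 mm

6.48


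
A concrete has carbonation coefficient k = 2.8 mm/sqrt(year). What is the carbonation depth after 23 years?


depth = k * sqrt(t)
= 2.8 * sqrt(23)
= 13.43 mm

13.43


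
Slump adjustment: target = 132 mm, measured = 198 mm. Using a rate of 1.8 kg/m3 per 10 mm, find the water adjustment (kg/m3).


Difference = 132 - 198 = -66 mm
Water adjustment = -66 * 1.8 / 10 = -11.9 kg/m3

-11.9


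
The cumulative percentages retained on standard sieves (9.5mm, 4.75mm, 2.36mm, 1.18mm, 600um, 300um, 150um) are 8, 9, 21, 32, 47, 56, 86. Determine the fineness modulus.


FM = sum(cumulative % retained) / 100
= 259 / 100
= 2.59

2.59


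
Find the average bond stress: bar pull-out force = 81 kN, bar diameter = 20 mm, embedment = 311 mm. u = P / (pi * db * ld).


u = P / (pi * db * ld)
= 81 * 1000 / (pi * 20 * 311)
= 4.145 MPa

4.145


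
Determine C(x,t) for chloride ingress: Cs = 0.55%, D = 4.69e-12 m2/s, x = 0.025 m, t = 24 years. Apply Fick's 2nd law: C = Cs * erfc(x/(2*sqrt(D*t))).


t_seconds = 24 * 365.25 * 24 * 3600 = 757382400.0 s
arg = 0.025 / (2 * sqrt(4.69e-12 * 757382400.0))
= 0.2097
erfc(0.2097) = 0.7668
C = 0.55 * 0.7668 = 0.4217%

0.4217


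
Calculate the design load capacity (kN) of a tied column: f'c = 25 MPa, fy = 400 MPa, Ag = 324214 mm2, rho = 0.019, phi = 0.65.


Ast = rho * Ag = 0.019 * 324214 = 6160.066 mm2
phi*Pn = 0.65 * 0.80 * (0.85 * 25 * (324214 - 6160.066) + 400 * 6160.066) / 1000
= 4795.79 kN

4795.79


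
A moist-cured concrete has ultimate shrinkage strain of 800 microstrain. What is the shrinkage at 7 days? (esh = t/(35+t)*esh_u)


esh(7) = 7 / (35 + 7) * 800
= 7 / 42 * 800
= 133.3 microstrain

133.3


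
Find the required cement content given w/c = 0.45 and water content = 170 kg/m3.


Cement = water / (w/c)
= 170 / 0.45
= 377.8 kg/m3

377.8


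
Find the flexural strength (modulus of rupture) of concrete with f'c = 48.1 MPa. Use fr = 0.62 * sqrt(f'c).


fr = 0.62 * sqrt(48.1)
= 4.3 MPa

4.3


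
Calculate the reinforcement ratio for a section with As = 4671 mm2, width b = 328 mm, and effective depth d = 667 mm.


rho = As / (b * d)
= 4671 / (328 * 667)
= 0.0214

0.0214


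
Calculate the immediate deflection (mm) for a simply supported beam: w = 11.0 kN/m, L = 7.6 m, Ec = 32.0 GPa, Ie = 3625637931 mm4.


Convert: L = 7.6 m = 7600 mm, Ec = 32.0 GPa = 32000 MPa
delta = 5 * 11.0 * 7600^4 / (384 * 32000 * 3625637931)
= 4.12 mm

4.12


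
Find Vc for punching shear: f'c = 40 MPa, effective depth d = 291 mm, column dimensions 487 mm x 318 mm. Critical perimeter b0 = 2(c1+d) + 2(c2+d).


b0 = 2*(487 + 291) + 2*(318 + 291) = 2774 mm
Vc = 0.33 * sqrt(40) * 2774 * 291 / 1000
= 1684.78 kN

1684.78


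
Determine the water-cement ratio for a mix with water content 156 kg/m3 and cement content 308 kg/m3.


w/c = water / cement
w/c = 156 / 308 = 0.506

0.506


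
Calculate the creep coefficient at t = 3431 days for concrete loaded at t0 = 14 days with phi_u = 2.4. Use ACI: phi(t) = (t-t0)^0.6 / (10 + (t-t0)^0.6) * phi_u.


dt = 3431 - 14 = 3417
phi = 3417^0.6 / (10 + 3417^0.6) * 2.4
= 2.231

2.231


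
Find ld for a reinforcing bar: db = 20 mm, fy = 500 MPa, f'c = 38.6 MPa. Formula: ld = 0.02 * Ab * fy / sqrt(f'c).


Ab = pi * 20^2 / 4 = 314.159 mm2
ld = 0.02 * 314.159 * 500 / sqrt(38.6)
= 505.7 mm

505.7


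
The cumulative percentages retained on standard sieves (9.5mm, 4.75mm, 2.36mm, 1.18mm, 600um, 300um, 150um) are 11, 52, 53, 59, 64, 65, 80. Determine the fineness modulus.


FM = sum(cumulative % retained) / 100
= 384 / 100
= 3.84

3.84


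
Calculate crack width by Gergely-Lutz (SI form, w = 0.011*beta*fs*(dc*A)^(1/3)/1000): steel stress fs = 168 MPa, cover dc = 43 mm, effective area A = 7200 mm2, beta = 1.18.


w = 0.011 * beta * fs * (dc * A)^(1/3) / 1000
= 0.011 * 1.18 * 168 * (43 * 7200)^(1/3) / 1000
= 0.148 mm

0.148


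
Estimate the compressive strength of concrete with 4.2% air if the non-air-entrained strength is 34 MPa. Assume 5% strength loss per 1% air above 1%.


Strength loss = (4.2 - 1) * 5 = 16.0%
f'c = 34 * (1 - 16.0/100)
= 28.56 MPa

28.56


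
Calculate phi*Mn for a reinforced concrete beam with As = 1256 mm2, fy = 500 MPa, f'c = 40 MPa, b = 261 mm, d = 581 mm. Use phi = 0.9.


a = As * fy / (0.85 * f'c * b)
= 1256 * 500 / (0.85 * 40 * 261)
= 70.7685 mm
Mn = As * fy * (d - a/2) / 10^6
= 342.6467 kN-m
phi*Mn = 0.9 * 342.6467 = 308.38 kN-m

308.38


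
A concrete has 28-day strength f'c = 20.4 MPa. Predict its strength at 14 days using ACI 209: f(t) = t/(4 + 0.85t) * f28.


f(14) = 14 / (4 + 0.85 * 14) * 20.4
= 14 / 15.9 * 20.4
= 17.96 MPa

17.96


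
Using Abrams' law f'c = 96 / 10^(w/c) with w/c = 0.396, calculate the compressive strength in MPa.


f'c = 96 / 10^0.396
= 96 / 2.489
= 38.57 MPa

38.57


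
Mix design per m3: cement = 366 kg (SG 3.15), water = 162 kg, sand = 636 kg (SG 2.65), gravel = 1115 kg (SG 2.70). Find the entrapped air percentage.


Vol cement = 366 / (3.15 * 1000) = 0.11619 m3
Vol water = 162 / 1000 = 0.162 m3
Vol sand = 636 / (2.65 * 1000) = 0.24 m3
Vol gravel = 1115 / (2.70 * 1000) = 0.412963 m3
Total solid + water volume = 0.931153 m3
Air = (1 - 0.931153) * 100 = 6.88%

6.88


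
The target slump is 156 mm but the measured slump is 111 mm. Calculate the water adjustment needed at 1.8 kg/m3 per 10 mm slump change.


Difference = 156 - 111 = 45 mm
Water adjustment = 45 * 1.8 / 10 = 8.1 kg/m3

8.1


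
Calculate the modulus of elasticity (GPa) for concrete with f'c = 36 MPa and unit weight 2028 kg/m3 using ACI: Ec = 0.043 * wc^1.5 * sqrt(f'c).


Ec = 0.043 * 2028^1.5 * sqrt(36) / 1000
= 23.56 GPa

23.56


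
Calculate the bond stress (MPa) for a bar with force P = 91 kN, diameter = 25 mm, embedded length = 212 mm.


u = P / (pi * db * ld)
= 91 * 1000 / (pi * 25 * 212)
= 5.465 MPa

5.465


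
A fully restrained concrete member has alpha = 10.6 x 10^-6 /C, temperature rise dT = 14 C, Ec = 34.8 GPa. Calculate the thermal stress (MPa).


sigma = alpha * dT * Ec
= 10.6e-6 * 14 * 34.8 * 1000
= 5.164 MPa

5.164


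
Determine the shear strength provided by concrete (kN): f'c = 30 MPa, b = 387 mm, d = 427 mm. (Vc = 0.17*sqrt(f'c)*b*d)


Vc = 0.17 * sqrt(30) * 387 * 427 / 1000
= 153.87 kN

153.87


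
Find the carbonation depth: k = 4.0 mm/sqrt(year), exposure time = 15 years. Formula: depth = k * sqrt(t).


depth = k * sqrt(t)
= 4.0 * sqrt(15)
= 15.49 mm

15.49


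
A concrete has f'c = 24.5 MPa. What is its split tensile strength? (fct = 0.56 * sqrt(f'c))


fct = 0.56 * sqrt(24.5)
= 0.56 * 4.95
= 2.772 MPa

2.772


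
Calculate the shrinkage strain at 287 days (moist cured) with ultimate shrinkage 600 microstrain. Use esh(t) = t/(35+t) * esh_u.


esh(287) = 287 / (35 + 287) * 600
= 287 / 322 * 600
= 534.8 microstrain

534.8


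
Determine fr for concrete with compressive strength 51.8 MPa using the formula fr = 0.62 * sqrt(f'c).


fr = 0.62 * sqrt(51.8)
= 4.462 MPa

4.462


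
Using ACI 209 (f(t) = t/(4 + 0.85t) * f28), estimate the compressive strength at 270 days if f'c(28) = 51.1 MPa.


f(270) = 270 / (4 + 0.85 * 270) * 51.1
= 270 / 233.5 * 51.1
= 59.09 MPa

59.09


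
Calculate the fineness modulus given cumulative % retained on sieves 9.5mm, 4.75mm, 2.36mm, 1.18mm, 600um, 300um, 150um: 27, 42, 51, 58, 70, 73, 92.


FM = sum(cumulative % retained) / 100
= 413 / 100
= 4.13

4.13


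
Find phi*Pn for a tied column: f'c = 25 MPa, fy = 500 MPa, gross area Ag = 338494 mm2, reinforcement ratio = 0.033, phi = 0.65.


Ast = rho * Ag = 0.033 * 338494 = 11170.302 mm2
phi*Pn = 0.65 * 0.80 * (0.85 * 25 * (338494 - 11170.302) + 500 * 11170.302) / 1000
= 6521.21 kN

6521.21


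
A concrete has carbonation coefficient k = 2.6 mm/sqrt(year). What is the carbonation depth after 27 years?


depth = k * sqrt(t)
= 2.6 * sqrt(27)
= 13.51 mm

13.51


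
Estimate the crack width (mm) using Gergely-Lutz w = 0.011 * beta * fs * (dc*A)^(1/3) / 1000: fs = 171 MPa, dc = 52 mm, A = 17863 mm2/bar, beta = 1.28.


w = 0.011 * beta * fs * (dc * A)^(1/3) / 1000
= 0.011 * 1.28 * 171 * (52 * 17863)^(1/3) / 1000
= 0.235 mm

0.235


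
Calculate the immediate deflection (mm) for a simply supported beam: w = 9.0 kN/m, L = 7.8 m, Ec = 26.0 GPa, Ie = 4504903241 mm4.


Convert: L = 7.8 m = 7800 mm, Ec = 26.0 GPa = 26000 MPa
delta = 5 * 9.0 * 7800^4 / (384 * 26000 * 4504903241)
= 3.7 mm

3.7


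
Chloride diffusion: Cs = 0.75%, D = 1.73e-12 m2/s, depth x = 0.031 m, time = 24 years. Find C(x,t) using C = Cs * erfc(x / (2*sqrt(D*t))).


t_seconds = 24 * 365.25 * 24 * 3600 = 757382400.0 s
arg = 0.031 / (2 * sqrt(1.73e-12 * 757382400.0))
= 0.4282
erfc(0.4282) = 0.5448
C = 0.75 * 0.5448 = 0.4086%

0.4086


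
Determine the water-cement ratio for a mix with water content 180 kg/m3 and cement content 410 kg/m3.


w/c = water / cement
w/c = 180 / 410 = 0.439

0.439


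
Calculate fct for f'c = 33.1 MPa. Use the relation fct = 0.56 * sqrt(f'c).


fct = 0.56 * sqrt(33.1)
= 0.56 * 5.753
= 3.222 MPa

3.222


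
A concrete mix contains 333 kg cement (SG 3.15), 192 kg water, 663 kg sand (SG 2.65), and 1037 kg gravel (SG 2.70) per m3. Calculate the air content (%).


Vol cement = 333 / (3.15 * 1000) = 0.105714 m3
Vol water = 192 / 1000 = 0.192 m3
Vol sand = 663 / (2.65 * 1000) = 0.250189 m3
Vol gravel = 1037 / (2.70 * 1000) = 0.384074 m3
Total solid + water volume = 0.931977 m3
Air = (1 - 0.931977) * 100 = 6.8%

6.8


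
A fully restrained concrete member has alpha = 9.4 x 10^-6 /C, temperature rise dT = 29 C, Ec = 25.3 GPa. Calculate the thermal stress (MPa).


sigma = alpha * dT * Ec
= 9.4e-6 * 29 * 25.3 * 1000
= 6.897 MPa

6.897


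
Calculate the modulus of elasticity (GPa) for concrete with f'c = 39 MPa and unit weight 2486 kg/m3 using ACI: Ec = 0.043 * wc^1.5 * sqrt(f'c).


Ec = 0.043 * 2486^1.5 * sqrt(39) / 1000
= 33.29 GPa

33.29


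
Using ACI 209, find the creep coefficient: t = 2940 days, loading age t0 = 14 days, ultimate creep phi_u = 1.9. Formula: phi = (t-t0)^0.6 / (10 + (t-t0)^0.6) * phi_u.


dt = 2940 - 14 = 2926
phi = 2926^0.6 / (10 + 2926^0.6) * 1.9
= 1.754

1.754


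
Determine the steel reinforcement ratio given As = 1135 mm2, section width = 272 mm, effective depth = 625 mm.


rho = As / (b * d)
= 1135 / (272 * 625)
= 0.0067

0.0067


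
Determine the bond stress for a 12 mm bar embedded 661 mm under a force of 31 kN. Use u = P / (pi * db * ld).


u = P / (pi * db * ld)
= 31 * 1000 / (pi * 12 * 661)
= 1.244 MPa

1.244


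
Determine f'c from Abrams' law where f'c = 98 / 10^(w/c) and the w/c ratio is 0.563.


f'c = 98 / 10^0.563
= 98 / 3.656
= 26.81 MPa

26.81


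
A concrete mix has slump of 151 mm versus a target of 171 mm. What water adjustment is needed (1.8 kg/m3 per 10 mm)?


Difference = 171 - 151 = 20 mm
Water adjustment = 20 * 1.8 / 10 = 3.6 kg/m3

3.6


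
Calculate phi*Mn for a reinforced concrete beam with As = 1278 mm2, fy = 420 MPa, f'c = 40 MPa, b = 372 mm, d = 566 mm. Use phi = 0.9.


a = As * fy / (0.85 * f'c * b)
= 1278 * 420 / (0.85 * 40 * 372)
= 42.4383 mm
Mn = As * fy * (d - a/2) / 10^6
= 292.4166 kN-m
phi*Mn = 0.9 * 292.4166 = 263.17 kN-m

263.17
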